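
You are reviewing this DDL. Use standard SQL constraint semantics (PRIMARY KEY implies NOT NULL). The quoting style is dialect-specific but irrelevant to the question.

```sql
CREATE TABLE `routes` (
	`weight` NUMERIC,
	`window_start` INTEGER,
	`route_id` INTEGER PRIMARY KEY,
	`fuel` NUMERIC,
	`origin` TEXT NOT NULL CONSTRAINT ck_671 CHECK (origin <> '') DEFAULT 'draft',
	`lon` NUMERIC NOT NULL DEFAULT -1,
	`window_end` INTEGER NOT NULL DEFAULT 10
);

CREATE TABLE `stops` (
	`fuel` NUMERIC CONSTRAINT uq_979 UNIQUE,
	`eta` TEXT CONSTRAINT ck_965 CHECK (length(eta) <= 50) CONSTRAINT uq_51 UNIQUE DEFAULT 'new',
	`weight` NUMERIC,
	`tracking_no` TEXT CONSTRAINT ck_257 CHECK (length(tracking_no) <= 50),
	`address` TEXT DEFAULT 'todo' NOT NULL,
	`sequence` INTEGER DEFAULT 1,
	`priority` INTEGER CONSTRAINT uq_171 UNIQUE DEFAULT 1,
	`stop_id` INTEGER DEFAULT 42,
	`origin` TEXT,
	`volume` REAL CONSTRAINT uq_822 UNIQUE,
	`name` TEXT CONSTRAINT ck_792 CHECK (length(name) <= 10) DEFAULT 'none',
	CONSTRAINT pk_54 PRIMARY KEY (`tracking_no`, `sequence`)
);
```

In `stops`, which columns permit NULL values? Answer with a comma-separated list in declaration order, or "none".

- fuel: UNIQUE does not imply NOT NULL → nullable.
- eta: CHECK does not forbid NULL (a CHECK constraint passes when its expression is NULL) → nullable.
- weight: no NOT NULL constraint applies → nullable.
- tracking_no: part of the PRIMARY KEY, which implies NOT NULL → not nullable.
- address: declared NOT NULL → not nullable.
- sequence: part of the PRIMARY KEY, which implies NOT NULL → not nullable.
- priority: UNIQUE does not imply NOT NULL → nullable.
- stop_id: DEFAULT only fills an omitted column; an explicit NULL is still allowed → nullable.
- origin: no NOT NULL constraint applies → nullable.
- volume: UNIQUE does not imply NOT NULL → nullable.
- name: CHECK does not forbid NULL (a CHECK constraint passes when its expression is NULL) → nullable.

fuel, eta, weight, priority, stop_id, origin, volume, name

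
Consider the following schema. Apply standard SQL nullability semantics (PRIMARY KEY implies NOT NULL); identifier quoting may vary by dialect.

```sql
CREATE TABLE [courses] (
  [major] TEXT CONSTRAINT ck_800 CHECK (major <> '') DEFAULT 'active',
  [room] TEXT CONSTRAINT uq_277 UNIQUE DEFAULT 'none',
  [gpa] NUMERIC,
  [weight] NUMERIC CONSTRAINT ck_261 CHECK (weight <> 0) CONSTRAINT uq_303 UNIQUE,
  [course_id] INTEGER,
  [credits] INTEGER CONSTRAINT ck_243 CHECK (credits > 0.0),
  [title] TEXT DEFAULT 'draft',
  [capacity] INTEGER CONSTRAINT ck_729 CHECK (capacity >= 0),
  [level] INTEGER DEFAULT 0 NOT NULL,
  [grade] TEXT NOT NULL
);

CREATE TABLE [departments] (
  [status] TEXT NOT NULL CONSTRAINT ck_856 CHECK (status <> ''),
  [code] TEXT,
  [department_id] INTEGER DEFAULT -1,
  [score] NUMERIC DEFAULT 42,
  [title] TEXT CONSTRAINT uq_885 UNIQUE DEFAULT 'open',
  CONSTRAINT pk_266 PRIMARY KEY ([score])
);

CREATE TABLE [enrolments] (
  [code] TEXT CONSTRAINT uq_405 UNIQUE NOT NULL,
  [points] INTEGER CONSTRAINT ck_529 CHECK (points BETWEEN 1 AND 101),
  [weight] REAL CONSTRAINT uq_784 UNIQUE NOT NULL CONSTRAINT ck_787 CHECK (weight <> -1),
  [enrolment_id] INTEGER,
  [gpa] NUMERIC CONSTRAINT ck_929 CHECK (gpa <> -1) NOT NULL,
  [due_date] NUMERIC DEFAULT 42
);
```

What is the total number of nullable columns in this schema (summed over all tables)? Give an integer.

14

courses: 8 nullable (major, room, gpa, weight, course_id, credits, title, capacity — PK none and explicit NOT NULL columns excluded).
departments: 3 nullable (code, department_id, title — PK (score) and explicit NOT NULL columns excluded).
enrolments: 3 nullable (points, enrolment_id, due_date — PK none and explicit NOT NULL columns excluded).
Total: 8 + 3 + 3 = 14.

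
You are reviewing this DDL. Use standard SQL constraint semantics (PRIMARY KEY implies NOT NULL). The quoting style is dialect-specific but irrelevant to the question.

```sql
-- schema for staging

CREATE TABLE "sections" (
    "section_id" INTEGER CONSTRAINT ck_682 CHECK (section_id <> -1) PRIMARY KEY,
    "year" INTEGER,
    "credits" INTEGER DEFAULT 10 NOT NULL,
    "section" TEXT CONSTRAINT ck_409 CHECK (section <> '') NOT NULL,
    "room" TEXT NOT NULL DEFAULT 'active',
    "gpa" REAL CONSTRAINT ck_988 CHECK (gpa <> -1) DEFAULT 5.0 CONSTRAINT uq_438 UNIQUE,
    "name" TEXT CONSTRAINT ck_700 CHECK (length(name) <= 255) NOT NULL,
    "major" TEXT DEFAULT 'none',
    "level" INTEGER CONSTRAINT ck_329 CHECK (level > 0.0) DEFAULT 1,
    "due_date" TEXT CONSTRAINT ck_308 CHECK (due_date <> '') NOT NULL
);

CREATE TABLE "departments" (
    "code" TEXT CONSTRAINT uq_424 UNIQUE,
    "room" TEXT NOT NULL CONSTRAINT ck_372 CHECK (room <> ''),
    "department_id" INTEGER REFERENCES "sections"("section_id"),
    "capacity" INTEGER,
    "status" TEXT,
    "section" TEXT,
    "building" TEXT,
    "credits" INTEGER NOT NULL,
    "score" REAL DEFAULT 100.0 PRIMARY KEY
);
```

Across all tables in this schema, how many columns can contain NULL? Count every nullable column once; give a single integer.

sections: 4 nullable (year, gpa, major, level — PK (section_id) and explicit NOT NULL columns excluded).
departments: 6 nullable (code, department_id, capacity, status, section, building — PK (score) and explicit NOT NULL columns excluded).
Total: 4 + 6 = 10.

10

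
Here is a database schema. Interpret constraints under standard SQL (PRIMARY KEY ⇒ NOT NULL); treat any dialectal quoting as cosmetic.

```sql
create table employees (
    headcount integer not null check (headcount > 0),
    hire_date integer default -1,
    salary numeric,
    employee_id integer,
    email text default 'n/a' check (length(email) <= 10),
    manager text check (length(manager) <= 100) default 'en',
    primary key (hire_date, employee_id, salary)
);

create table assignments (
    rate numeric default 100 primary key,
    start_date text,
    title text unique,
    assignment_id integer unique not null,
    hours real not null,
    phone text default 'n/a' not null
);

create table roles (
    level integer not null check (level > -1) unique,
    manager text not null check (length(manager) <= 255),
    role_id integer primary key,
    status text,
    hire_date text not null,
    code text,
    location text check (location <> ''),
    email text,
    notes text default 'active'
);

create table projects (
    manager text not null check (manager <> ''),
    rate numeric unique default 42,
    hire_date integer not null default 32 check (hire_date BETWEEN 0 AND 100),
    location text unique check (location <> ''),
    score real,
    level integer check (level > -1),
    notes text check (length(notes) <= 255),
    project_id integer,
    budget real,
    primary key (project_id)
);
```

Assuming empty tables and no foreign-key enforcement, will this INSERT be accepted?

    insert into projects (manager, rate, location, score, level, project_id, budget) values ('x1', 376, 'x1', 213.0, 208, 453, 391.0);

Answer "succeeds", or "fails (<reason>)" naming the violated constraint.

NOT NULL columns: hire_date defaults to 32; manager is supplied; project_id is supplied.
CHECK constraints: 'x1' satisfies (manager <> ''); 'x1' satisfies (location <> ''); 208 satisfies (level > -1).
No constraint is violated.

succeeds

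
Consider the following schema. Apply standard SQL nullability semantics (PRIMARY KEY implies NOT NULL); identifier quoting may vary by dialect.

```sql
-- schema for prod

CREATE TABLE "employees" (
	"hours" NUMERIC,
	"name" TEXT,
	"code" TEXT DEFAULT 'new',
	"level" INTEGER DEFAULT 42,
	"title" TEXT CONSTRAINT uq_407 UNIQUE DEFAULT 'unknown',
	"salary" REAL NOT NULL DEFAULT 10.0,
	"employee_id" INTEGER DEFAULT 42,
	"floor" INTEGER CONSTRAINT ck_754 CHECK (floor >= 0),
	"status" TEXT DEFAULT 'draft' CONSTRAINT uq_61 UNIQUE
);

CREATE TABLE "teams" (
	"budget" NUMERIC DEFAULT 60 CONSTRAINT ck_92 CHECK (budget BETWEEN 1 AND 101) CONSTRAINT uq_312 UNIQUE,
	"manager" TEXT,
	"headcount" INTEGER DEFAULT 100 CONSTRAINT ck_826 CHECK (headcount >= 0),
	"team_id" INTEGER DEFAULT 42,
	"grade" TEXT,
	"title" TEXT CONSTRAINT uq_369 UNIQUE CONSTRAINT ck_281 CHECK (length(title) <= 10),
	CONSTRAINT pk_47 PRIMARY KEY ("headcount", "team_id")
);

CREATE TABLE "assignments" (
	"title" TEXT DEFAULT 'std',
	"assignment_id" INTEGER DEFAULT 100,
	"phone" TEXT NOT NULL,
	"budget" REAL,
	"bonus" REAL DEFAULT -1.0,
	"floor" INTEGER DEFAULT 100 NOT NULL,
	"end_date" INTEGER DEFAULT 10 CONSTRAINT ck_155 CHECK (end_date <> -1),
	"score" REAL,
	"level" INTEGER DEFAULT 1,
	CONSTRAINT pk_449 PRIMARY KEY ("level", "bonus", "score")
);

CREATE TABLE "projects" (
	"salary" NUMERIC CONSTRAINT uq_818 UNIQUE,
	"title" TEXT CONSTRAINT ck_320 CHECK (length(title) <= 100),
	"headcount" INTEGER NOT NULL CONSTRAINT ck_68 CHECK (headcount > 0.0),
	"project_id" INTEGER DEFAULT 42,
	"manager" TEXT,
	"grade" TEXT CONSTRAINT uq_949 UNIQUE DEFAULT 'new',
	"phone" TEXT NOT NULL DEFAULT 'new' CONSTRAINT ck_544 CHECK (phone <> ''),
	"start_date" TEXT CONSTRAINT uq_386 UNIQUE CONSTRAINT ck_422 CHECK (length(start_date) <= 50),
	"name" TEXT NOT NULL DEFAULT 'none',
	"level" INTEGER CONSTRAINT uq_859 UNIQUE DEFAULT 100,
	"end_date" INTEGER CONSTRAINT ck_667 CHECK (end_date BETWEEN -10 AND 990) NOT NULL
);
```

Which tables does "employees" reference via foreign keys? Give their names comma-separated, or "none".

No column in employees has a REFERENCES clause.

none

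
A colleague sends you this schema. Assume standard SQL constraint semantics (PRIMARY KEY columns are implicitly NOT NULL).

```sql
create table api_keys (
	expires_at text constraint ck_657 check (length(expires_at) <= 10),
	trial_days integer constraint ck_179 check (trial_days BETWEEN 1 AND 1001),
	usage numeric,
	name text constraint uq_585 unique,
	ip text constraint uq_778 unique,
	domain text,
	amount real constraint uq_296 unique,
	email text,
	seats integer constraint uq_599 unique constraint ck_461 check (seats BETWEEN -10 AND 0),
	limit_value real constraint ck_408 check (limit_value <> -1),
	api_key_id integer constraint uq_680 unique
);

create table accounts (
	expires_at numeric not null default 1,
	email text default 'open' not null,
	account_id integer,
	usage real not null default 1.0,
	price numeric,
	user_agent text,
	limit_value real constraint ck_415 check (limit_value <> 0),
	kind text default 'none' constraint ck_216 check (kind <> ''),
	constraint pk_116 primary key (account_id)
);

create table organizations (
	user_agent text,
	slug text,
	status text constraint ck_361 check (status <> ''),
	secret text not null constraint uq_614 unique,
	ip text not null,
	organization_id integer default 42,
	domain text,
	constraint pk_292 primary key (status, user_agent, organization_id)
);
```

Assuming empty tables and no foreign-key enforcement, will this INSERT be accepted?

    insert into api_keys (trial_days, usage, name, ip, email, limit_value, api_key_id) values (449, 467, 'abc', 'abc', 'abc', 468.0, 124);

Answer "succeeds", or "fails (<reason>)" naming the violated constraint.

succeeds

api_keys has no NOT NULL or PRIMARY KEY columns.
CHECK constraints: 449 satisfies (trial_days BETWEEN 1 AND 1001); 468.0 satisfies (limit_value <> -1).
No constraint is violated.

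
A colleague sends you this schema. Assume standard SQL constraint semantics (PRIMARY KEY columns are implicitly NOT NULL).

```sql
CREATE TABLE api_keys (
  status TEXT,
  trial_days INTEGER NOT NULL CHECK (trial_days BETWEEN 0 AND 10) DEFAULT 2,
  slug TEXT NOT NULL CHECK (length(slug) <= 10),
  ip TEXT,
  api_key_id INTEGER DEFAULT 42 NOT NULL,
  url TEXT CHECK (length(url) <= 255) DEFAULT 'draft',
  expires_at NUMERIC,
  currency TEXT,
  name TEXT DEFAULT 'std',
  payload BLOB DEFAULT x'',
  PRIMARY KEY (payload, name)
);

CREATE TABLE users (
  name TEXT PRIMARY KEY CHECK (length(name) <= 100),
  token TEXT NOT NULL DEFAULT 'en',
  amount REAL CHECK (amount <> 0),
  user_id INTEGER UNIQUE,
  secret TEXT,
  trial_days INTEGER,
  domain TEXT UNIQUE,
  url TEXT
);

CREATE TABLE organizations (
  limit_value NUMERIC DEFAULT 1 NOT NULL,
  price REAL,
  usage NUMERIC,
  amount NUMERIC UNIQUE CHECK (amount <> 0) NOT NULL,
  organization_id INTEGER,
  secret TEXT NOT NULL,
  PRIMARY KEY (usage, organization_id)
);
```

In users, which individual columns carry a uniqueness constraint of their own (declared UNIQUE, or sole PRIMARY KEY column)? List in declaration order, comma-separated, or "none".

name, user_id, domain

- name: single-column PRIMARY KEY → unique.
- token: no UNIQUE or single-column PK constraint.
- amount: no UNIQUE or single-column PK constraint.
- user_id: declared UNIQUE → unique.
- secret: no UNIQUE or single-column PK constraint.
- trial_days: no UNIQUE or single-column PK constraint.
- domain: declared UNIQUE → unique.
- url: no UNIQUE or single-column PK constraint.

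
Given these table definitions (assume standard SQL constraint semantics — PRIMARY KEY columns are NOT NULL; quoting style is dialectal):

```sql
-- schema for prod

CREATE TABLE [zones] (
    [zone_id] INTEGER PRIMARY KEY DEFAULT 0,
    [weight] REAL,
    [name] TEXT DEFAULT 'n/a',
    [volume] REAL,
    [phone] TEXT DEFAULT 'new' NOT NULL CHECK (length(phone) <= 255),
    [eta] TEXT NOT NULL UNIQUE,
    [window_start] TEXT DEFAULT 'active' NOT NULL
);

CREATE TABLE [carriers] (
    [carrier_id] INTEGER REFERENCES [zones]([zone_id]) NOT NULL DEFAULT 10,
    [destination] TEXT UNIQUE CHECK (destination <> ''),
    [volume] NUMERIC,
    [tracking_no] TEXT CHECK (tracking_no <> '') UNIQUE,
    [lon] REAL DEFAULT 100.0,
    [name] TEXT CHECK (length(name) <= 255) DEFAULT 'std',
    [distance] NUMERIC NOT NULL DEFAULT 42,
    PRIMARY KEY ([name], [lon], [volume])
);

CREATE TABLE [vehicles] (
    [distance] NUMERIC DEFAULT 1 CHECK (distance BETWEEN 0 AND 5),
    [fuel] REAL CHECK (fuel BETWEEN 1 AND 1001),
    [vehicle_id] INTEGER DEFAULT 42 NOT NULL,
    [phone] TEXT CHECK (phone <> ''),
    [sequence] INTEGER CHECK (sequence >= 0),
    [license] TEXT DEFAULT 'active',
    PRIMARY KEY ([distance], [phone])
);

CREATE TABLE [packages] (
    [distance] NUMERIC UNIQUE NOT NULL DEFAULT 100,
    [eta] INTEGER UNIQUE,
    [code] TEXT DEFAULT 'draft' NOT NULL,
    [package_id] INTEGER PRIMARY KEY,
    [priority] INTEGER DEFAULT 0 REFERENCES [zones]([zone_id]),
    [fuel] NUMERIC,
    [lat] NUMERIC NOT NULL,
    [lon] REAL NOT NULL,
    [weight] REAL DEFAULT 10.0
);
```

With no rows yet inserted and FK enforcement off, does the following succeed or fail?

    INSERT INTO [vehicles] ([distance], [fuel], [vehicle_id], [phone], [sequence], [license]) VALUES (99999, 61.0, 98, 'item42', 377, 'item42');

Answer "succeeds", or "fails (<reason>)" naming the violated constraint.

The value 99999 for distance violates CHECK (distance BETWEEN 0 AND 5).

fails (CHECK on distance)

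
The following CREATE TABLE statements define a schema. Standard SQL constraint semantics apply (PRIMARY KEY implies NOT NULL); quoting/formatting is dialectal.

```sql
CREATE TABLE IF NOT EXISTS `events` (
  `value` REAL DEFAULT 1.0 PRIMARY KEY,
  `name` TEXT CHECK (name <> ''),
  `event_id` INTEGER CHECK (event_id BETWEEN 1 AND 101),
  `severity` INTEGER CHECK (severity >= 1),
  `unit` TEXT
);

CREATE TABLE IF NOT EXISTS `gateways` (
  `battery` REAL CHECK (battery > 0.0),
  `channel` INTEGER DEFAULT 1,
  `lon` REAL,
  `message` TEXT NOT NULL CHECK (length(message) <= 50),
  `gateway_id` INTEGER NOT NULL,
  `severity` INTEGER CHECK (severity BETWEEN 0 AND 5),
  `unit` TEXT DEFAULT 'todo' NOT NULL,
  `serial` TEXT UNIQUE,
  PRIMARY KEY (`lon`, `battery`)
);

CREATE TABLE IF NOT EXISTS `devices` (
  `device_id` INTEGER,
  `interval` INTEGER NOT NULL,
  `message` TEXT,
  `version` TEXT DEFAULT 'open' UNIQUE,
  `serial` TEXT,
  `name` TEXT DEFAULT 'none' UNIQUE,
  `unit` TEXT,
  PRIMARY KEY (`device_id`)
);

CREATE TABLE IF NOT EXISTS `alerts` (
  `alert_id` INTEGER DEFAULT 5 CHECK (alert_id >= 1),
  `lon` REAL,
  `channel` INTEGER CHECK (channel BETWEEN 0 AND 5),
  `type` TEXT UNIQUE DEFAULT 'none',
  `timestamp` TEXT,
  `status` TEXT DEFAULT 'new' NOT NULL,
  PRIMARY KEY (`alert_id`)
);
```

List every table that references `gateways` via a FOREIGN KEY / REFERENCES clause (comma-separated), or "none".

none

No REFERENCES clause anywhere in the schema names gateways.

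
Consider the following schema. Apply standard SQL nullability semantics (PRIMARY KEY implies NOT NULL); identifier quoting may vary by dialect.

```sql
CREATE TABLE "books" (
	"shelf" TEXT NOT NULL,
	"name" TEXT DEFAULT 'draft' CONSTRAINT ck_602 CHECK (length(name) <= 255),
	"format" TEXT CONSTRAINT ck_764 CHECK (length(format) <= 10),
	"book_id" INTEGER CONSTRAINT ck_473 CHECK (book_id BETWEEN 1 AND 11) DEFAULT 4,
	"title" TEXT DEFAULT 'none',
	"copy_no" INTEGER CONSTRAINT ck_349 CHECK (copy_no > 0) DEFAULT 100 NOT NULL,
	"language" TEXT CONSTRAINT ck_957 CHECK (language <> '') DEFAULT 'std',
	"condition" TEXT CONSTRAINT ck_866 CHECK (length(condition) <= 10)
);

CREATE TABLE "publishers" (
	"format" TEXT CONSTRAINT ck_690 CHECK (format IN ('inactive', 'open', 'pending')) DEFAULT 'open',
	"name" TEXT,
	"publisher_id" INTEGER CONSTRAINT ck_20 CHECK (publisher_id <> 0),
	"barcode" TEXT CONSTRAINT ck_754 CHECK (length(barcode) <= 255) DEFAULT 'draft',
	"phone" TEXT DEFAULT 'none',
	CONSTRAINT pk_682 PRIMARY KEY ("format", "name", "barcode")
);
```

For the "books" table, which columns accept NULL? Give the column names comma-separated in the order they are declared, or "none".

name, format, book_id, title, language, condition

- shelf: declared NOT NULL → not nullable.
- name: CHECK does not forbid NULL (a CHECK constraint passes when its expression is NULL) → nullable.
- format: CHECK does not forbid NULL (a CHECK constraint passes when its expression is NULL) → nullable.
- book_id: CHECK does not forbid NULL (a CHECK constraint passes when its expression is NULL) → nullable.
- title: DEFAULT only fills an omitted column; an explicit NULL is still allowed → nullable.
- copy_no: declared NOT NULL → not nullable.
- language: CHECK does not forbid NULL (a CHECK constraint passes when its expression is NULL) → nullable.
- condition: CHECK does not forbid NULL (a CHECK constraint passes when its expression is NULL) → nullable.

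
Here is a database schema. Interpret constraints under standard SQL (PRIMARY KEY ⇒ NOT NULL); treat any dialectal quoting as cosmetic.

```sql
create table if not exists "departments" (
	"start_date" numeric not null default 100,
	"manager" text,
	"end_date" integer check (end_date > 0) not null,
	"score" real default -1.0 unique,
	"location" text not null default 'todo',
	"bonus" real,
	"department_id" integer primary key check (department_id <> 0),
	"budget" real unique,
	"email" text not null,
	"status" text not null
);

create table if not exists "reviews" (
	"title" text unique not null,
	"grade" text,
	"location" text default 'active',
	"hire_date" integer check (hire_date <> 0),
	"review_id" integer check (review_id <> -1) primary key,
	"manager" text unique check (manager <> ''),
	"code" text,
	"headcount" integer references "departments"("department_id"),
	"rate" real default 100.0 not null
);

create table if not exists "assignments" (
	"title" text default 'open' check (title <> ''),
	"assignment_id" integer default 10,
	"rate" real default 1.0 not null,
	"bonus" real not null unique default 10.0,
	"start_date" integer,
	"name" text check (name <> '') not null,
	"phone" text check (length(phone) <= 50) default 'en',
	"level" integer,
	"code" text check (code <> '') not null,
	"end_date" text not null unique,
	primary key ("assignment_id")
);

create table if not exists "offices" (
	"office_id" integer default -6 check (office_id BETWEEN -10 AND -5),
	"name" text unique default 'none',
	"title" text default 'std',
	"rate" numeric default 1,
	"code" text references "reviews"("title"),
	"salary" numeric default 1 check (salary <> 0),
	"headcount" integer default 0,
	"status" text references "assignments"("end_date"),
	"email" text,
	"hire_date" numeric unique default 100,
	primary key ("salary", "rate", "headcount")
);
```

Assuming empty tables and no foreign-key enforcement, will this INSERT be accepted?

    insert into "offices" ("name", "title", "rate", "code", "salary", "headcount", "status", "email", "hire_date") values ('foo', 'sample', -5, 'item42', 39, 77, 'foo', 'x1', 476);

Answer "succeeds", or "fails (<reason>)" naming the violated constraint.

succeeds

NOT NULL columns: headcount is supplied; rate is supplied; salary is supplied.
CHECK constraints: 39 satisfies (salary <> 0).
No constraint is violated.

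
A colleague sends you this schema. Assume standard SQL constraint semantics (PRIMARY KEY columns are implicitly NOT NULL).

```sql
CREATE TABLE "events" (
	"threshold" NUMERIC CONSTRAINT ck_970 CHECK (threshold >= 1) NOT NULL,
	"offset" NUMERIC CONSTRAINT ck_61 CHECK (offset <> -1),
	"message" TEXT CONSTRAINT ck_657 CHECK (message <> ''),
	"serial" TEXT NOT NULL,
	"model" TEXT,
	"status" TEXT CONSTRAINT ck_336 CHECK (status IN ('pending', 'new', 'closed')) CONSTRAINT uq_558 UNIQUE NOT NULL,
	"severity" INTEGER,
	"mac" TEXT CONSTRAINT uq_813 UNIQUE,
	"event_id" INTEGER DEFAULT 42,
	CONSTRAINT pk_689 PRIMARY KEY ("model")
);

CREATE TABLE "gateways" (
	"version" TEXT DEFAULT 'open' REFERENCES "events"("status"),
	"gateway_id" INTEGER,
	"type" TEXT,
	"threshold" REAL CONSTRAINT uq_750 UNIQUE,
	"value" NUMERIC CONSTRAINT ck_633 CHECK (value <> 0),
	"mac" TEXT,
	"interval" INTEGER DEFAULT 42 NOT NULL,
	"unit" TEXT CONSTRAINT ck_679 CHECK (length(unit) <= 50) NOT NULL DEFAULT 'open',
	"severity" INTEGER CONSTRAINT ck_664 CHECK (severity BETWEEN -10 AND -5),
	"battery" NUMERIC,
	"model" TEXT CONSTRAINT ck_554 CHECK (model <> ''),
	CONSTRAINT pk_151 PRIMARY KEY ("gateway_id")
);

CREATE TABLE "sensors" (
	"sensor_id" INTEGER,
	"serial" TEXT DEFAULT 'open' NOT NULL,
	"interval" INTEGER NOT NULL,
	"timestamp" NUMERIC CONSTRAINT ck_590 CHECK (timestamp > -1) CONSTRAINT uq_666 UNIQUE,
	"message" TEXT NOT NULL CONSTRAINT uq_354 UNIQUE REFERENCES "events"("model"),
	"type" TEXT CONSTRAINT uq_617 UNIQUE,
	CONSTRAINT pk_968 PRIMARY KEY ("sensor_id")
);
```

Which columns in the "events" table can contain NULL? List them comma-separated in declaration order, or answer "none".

- threshold: declared NOT NULL → not nullable.
- offset: CHECK does not forbid NULL (a CHECK constraint passes when its expression is NULL) → nullable.
- message: CHECK does not forbid NULL (a CHECK constraint passes when its expression is NULL) → nullable.
- serial: declared NOT NULL → not nullable.
- model: part of the PRIMARY KEY, which implies NOT NULL → not nullable.
- status: declared NOT NULL → not nullable.
- severity: no NOT NULL constraint applies → nullable.
- mac: UNIQUE does not imply NOT NULL → nullable.
- event_id: DEFAULT only fills an omitted column; an explicit NULL is still allowed → nullable.

offset, message, severity, mac, event_id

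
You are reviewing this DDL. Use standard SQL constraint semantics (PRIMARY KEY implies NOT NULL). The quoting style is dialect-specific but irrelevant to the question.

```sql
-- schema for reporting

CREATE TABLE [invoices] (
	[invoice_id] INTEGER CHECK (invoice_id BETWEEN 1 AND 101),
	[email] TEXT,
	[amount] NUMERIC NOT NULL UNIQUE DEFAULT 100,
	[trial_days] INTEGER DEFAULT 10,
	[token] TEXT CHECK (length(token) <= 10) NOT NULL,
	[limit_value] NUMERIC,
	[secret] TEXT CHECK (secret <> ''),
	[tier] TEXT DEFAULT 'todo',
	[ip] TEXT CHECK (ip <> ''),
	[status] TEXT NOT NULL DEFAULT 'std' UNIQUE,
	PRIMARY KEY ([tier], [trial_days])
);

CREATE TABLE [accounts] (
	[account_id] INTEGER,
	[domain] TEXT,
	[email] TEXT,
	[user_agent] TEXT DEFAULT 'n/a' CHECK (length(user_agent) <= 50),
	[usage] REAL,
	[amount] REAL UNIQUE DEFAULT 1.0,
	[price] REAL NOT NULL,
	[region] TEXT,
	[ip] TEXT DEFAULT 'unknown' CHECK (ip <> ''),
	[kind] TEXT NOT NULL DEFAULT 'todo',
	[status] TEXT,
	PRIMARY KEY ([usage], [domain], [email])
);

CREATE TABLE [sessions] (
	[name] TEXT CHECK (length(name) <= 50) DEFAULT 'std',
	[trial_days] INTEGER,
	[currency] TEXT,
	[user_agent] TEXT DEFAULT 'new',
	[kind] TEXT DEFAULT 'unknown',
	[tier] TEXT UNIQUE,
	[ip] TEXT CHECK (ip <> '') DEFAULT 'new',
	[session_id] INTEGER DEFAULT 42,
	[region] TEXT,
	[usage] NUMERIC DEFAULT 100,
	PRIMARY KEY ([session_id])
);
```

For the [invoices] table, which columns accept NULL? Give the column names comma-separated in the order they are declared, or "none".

invoice_id, email, limit_value, secret, ip

- invoice_id: CHECK does not forbid NULL (a CHECK constraint passes when its expression is NULL) → nullable.
- email: no NOT NULL constraint applies → nullable.
- amount: declared NOT NULL → not nullable.
- trial_days: part of the PRIMARY KEY, which implies NOT NULL → not nullable.
- token: declared NOT NULL → not nullable.
- limit_value: no NOT NULL constraint applies → nullable.
- secret: CHECK does not forbid NULL (a CHECK constraint passes when its expression is NULL) → nullable.
- tier: part of the PRIMARY KEY, which implies NOT NULL → not nullable.
- ip: CHECK does not forbid NULL (a CHECK constraint passes when its expression is NULL) → nullable.
- status: declared NOT NULL → not nullable.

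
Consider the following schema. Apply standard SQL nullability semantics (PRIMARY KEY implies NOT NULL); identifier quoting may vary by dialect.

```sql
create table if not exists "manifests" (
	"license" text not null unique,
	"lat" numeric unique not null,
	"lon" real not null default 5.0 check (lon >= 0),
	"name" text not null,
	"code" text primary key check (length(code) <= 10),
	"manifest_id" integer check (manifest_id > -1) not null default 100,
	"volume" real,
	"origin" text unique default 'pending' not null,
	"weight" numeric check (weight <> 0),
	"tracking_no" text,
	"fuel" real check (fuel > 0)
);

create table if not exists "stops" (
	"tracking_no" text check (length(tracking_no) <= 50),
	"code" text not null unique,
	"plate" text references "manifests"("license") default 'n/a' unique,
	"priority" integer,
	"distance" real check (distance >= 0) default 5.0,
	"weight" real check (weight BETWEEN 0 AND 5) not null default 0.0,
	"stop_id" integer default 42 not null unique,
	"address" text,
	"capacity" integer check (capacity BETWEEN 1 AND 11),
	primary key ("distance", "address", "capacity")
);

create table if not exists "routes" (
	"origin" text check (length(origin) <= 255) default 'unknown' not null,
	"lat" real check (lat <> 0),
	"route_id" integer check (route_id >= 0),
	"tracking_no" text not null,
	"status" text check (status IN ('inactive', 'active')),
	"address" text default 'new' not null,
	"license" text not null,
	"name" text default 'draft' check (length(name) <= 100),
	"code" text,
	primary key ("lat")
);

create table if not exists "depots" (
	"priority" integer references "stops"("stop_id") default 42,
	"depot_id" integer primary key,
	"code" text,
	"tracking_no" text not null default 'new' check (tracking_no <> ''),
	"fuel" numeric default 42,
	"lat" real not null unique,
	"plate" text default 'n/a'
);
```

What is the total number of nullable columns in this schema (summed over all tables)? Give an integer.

15

manifests: 4 nullable (volume, weight, tracking_no, fuel — PK (code) and explicit NOT NULL columns excluded).
stops: 3 nullable (tracking_no, plate, priority — PK (distance, address, capacity) and explicit NOT NULL columns excluded).
routes: 4 nullable (route_id, status, name, code — PK (lat) and explicit NOT NULL columns excluded).
depots: 4 nullable (priority, code, fuel, plate — PK (depot_id) and explicit NOT NULL columns excluded).
Total: 4 + 3 + 4 + 4 = 15.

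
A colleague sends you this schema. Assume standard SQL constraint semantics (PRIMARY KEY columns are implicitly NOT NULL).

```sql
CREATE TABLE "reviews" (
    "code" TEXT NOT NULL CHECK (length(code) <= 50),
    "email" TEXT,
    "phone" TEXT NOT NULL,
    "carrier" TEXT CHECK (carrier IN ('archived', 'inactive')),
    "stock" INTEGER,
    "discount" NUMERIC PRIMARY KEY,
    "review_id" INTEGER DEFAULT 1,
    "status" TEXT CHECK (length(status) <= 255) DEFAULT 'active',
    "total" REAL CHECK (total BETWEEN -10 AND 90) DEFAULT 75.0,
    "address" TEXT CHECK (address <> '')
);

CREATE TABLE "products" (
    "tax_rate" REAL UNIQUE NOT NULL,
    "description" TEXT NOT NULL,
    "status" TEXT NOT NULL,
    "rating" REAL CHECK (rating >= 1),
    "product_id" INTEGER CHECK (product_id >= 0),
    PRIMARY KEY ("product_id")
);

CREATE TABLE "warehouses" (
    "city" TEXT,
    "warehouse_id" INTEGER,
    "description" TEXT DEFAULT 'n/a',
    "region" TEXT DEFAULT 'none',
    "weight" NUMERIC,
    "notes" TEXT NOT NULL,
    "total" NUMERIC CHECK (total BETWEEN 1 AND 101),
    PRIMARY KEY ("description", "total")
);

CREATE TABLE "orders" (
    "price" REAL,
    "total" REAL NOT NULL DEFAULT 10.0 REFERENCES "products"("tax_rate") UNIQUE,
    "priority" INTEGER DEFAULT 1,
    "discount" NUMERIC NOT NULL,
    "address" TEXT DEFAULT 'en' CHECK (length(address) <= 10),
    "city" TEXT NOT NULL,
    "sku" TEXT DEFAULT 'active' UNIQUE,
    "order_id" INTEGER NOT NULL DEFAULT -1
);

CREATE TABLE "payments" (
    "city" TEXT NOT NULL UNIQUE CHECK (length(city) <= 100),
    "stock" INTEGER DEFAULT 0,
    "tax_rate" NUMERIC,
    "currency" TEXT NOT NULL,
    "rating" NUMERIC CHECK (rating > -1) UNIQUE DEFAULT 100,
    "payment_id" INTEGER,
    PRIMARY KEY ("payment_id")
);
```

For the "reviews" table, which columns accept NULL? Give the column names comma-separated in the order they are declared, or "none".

email, carrier, stock, review_id, status, total, address

- code: declared NOT NULL → not nullable.
- email: no NOT NULL constraint applies → nullable.
- phone: declared NOT NULL → not nullable.
- carrier: CHECK does not forbid NULL (a CHECK constraint passes when its expression is NULL) → nullable.
- stock: no NOT NULL constraint applies → nullable.
- discount: part of the PRIMARY KEY, which implies NOT NULL → not nullable.
- review_id: DEFAULT only fills an omitted column; an explicit NULL is still allowed → nullable.
- status: CHECK does not forbid NULL (a CHECK constraint passes when its expression is NULL) → nullable.
- total: CHECK does not forbid NULL (a CHECK constraint passes when its expression is NULL) → nullable.
- address: CHECK does not forbid NULL (a CHECK constraint passes when its expression is NULL) → nullable.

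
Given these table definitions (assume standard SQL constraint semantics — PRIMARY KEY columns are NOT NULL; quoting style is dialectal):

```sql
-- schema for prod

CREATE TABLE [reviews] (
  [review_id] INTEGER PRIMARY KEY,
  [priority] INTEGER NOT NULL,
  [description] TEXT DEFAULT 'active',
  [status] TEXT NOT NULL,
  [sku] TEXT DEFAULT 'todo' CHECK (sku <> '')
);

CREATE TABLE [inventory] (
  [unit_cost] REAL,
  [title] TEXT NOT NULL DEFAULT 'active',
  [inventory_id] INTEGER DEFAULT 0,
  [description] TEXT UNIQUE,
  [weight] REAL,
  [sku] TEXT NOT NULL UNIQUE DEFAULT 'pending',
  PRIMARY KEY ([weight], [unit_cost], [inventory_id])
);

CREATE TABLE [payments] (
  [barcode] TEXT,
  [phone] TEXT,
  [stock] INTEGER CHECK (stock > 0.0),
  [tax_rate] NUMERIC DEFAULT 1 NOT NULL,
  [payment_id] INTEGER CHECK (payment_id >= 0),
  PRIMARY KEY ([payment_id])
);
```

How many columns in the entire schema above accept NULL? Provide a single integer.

reviews: 2 nullable (description, sku — PK (review_id) and explicit NOT NULL columns excluded).
inventory: 1 nullable (description — PK (weight, unit_cost, inventory_id) and explicit NOT NULL columns excluded).
payments: 3 nullable (barcode, phone, stock — PK (payment_id) and explicit NOT NULL columns excluded).
Total: 2 + 1 + 3 = 6.

6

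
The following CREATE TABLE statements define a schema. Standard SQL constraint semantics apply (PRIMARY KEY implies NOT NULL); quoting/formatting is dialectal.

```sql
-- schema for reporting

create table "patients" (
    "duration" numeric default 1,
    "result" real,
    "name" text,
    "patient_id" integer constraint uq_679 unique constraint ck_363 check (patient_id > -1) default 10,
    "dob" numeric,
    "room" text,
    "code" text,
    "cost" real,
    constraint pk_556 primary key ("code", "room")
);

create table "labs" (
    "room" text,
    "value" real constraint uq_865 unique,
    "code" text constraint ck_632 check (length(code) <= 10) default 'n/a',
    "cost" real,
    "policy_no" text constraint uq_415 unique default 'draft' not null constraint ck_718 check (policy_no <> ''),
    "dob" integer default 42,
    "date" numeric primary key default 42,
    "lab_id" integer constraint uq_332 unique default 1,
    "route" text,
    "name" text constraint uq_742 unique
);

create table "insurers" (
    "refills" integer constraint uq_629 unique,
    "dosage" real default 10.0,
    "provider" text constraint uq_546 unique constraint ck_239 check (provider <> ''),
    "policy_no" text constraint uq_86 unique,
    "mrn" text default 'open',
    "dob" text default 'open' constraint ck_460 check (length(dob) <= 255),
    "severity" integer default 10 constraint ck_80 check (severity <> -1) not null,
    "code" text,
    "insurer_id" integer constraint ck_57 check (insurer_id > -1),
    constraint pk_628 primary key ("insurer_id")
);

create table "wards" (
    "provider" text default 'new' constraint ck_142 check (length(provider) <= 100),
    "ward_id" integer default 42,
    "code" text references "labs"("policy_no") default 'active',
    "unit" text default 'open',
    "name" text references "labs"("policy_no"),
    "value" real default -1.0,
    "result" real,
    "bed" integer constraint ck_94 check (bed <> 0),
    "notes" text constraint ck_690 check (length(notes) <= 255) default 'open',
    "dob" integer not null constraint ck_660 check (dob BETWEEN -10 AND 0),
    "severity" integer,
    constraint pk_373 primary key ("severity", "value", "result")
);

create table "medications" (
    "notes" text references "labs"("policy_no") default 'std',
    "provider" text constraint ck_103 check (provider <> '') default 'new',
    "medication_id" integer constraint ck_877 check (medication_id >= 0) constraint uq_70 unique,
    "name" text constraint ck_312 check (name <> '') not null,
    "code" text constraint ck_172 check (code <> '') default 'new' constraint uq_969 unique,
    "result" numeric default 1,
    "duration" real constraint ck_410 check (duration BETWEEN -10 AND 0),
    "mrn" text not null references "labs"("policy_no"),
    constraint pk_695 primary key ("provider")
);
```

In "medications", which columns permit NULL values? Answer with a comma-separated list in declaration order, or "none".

notes, medication_id, code, result, duration

- notes: a foreign key column may be NULL unless separately constrained → nullable.
- provider: part of the PRIMARY KEY, which implies NOT NULL → not nullable.
- medication_id: CHECK does not forbid NULL (a CHECK constraint passes when its expression is NULL) → nullable.
- name: declared NOT NULL → not nullable.
- code: CHECK does not forbid NULL (a CHECK constraint passes when its expression is NULL) → nullable.
- result: DEFAULT only fills an omitted column; an explicit NULL is still allowed → nullable.
- duration: CHECK does not forbid NULL (a CHECK constraint passes when its expression is NULL) → nullable.
- mrn: declared NOT NULL → not nullable.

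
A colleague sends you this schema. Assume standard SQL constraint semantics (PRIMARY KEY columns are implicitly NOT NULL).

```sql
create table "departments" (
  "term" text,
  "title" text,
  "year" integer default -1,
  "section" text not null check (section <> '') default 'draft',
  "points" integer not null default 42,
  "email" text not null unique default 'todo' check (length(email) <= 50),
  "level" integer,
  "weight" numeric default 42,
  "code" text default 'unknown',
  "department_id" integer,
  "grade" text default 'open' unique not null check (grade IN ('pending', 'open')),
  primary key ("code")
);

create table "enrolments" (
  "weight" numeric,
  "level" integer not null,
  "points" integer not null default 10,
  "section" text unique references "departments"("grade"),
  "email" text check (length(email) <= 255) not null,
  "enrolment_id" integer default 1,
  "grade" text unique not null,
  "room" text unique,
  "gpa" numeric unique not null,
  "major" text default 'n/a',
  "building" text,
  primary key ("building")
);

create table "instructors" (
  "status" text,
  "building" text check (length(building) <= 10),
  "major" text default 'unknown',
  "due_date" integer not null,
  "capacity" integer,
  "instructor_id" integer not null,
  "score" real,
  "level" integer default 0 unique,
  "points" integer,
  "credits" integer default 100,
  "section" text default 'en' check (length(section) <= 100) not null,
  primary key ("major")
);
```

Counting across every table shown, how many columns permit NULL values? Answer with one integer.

18

departments: 6 nullable (term, title, year, level, weight, department_id — PK (code) and explicit NOT NULL columns excluded).
enrolments: 5 nullable (weight, section, enrolment_id, room, major — PK (building) and explicit NOT NULL columns excluded).
instructors: 7 nullable (status, building, capacity, score, level, points, credits — PK (major) and explicit NOT NULL columns excluded).
Total: 6 + 5 + 7 = 18.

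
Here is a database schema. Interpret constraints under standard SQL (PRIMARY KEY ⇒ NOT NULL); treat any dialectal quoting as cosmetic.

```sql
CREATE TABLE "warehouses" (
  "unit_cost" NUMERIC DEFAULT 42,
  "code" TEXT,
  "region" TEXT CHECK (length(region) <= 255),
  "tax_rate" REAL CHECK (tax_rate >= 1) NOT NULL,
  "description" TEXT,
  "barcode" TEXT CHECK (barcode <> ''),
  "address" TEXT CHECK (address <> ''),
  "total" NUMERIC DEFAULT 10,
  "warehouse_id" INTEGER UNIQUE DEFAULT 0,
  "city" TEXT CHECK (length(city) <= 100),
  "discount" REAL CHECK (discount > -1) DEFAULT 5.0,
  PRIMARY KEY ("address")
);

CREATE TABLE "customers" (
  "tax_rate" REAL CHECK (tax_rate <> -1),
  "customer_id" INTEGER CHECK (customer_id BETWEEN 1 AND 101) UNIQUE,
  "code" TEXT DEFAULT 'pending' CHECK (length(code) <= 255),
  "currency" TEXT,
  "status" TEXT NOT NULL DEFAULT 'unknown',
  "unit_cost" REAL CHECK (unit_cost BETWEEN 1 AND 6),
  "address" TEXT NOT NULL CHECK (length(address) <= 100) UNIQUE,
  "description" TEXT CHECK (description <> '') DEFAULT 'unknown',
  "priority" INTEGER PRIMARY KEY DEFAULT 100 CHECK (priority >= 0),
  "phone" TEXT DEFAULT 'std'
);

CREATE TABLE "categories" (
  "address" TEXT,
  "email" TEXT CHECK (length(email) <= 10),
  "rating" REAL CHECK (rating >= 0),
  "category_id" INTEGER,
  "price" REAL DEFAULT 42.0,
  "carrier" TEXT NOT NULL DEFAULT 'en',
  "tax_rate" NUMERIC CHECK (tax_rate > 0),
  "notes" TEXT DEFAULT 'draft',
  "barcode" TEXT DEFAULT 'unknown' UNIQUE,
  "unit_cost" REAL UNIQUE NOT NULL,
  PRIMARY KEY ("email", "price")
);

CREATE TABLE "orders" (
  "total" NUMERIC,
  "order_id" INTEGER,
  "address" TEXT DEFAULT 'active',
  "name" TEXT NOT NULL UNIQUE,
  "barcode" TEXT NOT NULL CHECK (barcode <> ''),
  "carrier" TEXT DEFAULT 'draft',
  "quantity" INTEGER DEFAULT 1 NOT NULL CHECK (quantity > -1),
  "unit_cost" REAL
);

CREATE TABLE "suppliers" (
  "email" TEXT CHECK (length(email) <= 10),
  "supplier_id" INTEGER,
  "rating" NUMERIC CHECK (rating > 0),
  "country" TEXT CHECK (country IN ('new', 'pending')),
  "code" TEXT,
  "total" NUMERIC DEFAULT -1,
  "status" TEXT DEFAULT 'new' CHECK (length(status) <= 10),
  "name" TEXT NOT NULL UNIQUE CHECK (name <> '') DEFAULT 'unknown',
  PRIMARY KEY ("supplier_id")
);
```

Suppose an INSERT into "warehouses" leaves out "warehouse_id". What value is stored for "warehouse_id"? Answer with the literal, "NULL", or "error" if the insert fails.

0

warehouse_id has an explicit DEFAULT 0.
When the column is omitted from an INSERT, that default is used.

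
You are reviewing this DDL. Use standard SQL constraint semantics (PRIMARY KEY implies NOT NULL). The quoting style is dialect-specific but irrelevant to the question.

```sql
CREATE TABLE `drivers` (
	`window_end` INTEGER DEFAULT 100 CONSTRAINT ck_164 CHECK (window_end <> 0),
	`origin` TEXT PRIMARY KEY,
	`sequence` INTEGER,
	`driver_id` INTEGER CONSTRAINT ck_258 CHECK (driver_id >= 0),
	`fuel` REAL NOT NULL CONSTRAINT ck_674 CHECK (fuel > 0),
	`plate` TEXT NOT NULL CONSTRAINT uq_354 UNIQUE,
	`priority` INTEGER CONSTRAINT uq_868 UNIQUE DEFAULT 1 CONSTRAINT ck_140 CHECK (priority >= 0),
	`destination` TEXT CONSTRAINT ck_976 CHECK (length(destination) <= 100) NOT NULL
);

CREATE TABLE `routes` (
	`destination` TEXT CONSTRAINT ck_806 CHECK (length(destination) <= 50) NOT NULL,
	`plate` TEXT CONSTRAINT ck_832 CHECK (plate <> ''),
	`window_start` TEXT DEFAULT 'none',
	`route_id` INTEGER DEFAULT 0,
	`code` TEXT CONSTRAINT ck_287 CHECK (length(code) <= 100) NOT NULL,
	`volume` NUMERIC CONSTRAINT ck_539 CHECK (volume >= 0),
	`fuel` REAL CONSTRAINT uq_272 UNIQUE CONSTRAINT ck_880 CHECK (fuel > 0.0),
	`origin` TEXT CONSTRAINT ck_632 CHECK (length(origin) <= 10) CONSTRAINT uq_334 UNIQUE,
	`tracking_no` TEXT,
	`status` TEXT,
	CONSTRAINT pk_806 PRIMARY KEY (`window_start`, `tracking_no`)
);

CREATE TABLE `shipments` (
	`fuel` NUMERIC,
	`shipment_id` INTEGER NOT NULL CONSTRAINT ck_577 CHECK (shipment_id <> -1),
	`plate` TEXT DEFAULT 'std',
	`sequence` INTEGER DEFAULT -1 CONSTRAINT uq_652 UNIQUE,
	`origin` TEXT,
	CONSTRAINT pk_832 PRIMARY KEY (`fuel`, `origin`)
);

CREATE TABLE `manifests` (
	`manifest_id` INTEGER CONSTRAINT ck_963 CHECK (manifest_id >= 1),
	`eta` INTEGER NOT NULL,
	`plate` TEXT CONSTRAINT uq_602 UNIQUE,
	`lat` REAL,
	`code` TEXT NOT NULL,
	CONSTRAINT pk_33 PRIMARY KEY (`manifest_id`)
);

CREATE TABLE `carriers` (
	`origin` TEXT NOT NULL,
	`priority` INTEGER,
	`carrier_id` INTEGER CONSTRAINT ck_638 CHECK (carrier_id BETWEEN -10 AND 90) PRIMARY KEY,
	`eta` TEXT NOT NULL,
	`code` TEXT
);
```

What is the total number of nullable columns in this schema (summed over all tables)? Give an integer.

16

drivers: 4 nullable (window_end, sequence, driver_id, priority — PK (origin) and explicit NOT NULL columns excluded).
routes: 6 nullable (plate, route_id, volume, fuel, origin, status — PK (window_start, tracking_no) and explicit NOT NULL columns excluded).
shipments: 2 nullable (plate, sequence — PK (fuel, origin) and explicit NOT NULL columns excluded).
manifests: 2 nullable (plate, lat — PK (manifest_id) and explicit NOT NULL columns excluded).
carriers: 2 nullable (priority, code — PK (carrier_id) and explicit NOT NULL columns excluded).
Total: 4 + 6 + 2 + 2 + 2 = 16.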